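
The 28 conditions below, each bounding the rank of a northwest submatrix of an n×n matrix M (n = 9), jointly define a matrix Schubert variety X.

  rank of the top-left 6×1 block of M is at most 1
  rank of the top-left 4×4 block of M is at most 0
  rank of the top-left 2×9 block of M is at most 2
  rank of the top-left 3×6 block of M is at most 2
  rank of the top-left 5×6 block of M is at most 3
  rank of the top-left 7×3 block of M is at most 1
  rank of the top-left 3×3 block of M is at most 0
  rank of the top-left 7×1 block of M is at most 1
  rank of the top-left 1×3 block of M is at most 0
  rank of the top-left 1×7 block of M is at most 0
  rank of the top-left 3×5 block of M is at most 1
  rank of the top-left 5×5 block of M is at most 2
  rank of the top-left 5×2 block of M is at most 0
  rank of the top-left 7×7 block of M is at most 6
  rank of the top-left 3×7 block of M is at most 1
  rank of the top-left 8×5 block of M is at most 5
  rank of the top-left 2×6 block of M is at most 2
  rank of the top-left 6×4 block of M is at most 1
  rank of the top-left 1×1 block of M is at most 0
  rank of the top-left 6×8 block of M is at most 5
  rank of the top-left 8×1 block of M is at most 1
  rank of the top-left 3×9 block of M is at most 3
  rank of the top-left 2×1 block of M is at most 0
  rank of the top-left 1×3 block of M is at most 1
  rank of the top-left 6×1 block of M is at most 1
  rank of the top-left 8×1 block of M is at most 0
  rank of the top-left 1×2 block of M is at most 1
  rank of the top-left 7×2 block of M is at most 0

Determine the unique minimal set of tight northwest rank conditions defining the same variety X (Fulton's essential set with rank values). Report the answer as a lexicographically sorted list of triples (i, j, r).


The tightest implied rank at each (i,j), from the 28 conditions:

  R[1]: 0 0 0 0 0 0 0 1 1
  R[2]: 0 0 0 0 1 1 1 2 2
  R[3]: 0 0 0 0 1 1 1 2 3
  R[4]: 0 0 0 0 1 2 2 3 4
  R[5]: 0 0 1 1 2 3 3 4 5
  R[6]: 0 0 1 1 2 3 4 5 6
  R[7]: 0 0 1 2 3 4 5 6 7
  R[8]: 0 1 2 3 4 5 6 7 8
  R[9]: 1 2 3 4 5 6 7 8 9

so w = (8, 5, 9, 6, 3, 7, 4, 2, 1).

Rothe diagram D(w) (29 cells), 6 SE-corners (essential conditions):

[(1, 7, 0), (3, 7, 1), (4, 4, 0), (6, 4, 1), (7, 2, 0), (8, 1, 0)]


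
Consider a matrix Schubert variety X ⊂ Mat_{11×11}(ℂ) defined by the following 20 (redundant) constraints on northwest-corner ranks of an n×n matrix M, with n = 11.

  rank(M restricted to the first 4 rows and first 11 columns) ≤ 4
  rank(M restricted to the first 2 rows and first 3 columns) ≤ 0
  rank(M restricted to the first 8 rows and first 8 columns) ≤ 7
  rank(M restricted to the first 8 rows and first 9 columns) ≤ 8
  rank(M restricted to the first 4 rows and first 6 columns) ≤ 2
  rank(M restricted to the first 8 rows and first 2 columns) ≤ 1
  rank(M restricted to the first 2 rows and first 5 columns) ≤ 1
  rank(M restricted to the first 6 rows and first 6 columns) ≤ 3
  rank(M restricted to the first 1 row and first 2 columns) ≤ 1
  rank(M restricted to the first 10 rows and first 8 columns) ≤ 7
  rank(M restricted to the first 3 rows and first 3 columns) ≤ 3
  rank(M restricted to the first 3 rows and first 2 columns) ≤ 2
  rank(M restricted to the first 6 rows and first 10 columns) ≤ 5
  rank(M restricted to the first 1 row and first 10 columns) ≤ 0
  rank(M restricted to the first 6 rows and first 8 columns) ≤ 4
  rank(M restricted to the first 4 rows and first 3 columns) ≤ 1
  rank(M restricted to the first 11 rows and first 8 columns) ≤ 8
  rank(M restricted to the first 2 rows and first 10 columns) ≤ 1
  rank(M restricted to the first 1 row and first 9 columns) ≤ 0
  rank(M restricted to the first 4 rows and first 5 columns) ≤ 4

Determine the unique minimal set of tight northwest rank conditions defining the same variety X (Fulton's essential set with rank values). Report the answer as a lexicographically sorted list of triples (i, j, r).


Rank table r_w(11×11) implied by the 20 constraints:

  row 1: 0 | 0 | 0 | 0 | 0 | 0 | 0 | 0 | 0 | 0 | 1
  row 2: 0 | 0 | 0 | 1 | 1 | 1 | 1 | 1 | 1 | 1 | 2
  row 3: 1 | 1 | 1 | 2 | 2 | 2 | 2 | 2 | 2 | 2 | 3
  row 4: 1 | 1 | 1 | 2 | 2 | 2 | 3 | 3 | 3 | 3 | 4
  row 5: 1 | 1 | 2 | 3 | 3 | 3 | 4 | 4 | 4 | 4 | 5
  row 6: 1 | 1 | 2 | 3 | 3 | 3 | 4 | 4 | 5 | 5 | 6
  row 7: 1 | 1 | 2 | 3 | 4 | 4 | 5 | 5 | 6 | 6 | 7
  row 8: 1 | 1 | 2 | 3 | 4 | 5 | 6 | 6 | 7 | 7 | 8
  row 9: 1 | 2 | 3 | 4 | 5 | 6 | 7 | 7 | 8 | 8 | 9
  row 10: 1 | 2 | 3 | 4 | 5 | 6 | 7 | 7 | 8 | 9 | 10
  row 11: 1 | 2 | 3 | 4 | 5 | 6 | 7 | 8 | 9 | 10 | 11

so w = (11, 4, 1, 7, 3, 9, 5, 6, 2, 10, 8).

Rothe diagram D(w) (25 cells), 8 SE-corners (essential conditions):

[(1, 10, 0), (2, 3, 0), (4, 3, 1), (4, 6, 2), (6, 6, 3), (6, 8, 4), (8, 2, 1), (10, 8, 7)]


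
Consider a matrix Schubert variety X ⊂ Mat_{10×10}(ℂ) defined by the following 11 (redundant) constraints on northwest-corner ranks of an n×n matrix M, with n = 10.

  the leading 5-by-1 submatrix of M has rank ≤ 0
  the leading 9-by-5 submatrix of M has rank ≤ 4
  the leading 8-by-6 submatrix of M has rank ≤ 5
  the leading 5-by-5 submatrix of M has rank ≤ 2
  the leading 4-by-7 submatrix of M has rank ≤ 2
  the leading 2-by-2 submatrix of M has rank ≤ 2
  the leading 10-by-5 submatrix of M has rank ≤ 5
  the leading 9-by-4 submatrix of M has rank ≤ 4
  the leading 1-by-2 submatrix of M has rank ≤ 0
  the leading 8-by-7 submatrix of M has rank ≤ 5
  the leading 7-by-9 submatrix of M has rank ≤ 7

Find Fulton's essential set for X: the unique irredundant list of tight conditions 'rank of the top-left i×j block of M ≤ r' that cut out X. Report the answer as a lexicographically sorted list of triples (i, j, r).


Propagating the 11 rank bounds to every northwest block:

  0 | 0 | 1 | 1 | 1 | 1 | 1 | 1 | 1 | 1
  0 | 1 | 2 | 2 | 2 | 2 | 2 | 2 | 2 | 2
  0 | 1 | 2 | 2 | 2 | 2 | 2 | 3 | 3 | 3
  0 | 1 | 2 | 2 | 2 | 2 | 2 | 3 | 4 | 4
  0 | 1 | 2 | 2 | 2 | 3 | 3 | 4 | 5 | 5
  1 | 2 | 3 | 3 | 3 | 4 | 4 | 5 | 6 | 6
  1 | 2 | 3 | 4 | 4 | 5 | 5 | 6 | 7 | 7
  1 | 2 | 3 | 4 | 4 | 5 | 5 | 6 | 7 | 8
  1 | 2 | 3 | 4 | 4 | 5 | 6 | 7 | 8 | 9
  1 | 2 | 3 | 4 | 5 | 6 | 7 | 8 | 9 | 10

the unique w with this rank table is (3, 2, 8, 9, 6, 1, 4, 10, 7, 5).

|D(w)|=19, |Ess(w)|=6:

[(1, 2, 0), (4, 7, 2), (5, 1, 0), (5, 5, 2), (8, 7, 5), (9, 5, 4)]


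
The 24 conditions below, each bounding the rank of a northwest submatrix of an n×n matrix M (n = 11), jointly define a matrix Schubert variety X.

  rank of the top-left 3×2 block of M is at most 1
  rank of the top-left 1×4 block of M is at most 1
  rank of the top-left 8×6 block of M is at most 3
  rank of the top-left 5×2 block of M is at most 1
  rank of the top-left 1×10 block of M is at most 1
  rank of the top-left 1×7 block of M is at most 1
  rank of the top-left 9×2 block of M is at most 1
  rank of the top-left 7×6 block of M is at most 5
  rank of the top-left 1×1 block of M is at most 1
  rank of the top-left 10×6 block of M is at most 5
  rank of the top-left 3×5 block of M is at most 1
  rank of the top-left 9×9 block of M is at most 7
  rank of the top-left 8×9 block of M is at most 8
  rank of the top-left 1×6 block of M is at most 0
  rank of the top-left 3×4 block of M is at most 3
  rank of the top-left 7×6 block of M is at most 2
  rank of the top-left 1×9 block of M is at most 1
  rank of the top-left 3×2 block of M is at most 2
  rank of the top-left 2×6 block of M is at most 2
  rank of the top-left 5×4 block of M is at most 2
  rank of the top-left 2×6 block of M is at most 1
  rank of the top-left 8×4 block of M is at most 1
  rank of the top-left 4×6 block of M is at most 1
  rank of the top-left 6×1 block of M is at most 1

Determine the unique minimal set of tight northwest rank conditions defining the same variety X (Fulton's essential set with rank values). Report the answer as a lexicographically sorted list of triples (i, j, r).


Rank table r_w(11×11) implied by the 24 constraints:

  row 1: 0  0  0  0  0  0  1  1  1  1  1
  row 2: 1  1  1  1  1  1  2  2  2  2  2
  row 3: 1  1  1  1  1  1  2  3  3  3  3
  row 4: 1  1  1  1  1  1  2  3  4  4  4
  row 5: 1  1  1  1  2  2  3  4  5  5  5
  row 6: 1  1  1  1  2  2  3  4  5  6  6
  row 7: 1  1  1  1  2  2  3  4  5  6  7
  row 8: 1  1  1  1  2  3  4  5  6  7  8
  row 9: 1  1  2  2  3  4  5  6  7  8  9
  row 10: 1  2  3  3  4  5  6  7  8  9  10
  row 11: 1  2  3  4  5  6  7  8  9  10  11

the unique w with this rank table is (7, 1, 8, 9, 5, 10, 11, 6, 3, 2, 4).

|D(w)|=31, |Ess(w)|=5:

[(1, 6, 0), (4, 6, 1), (7, 6, 2), (8, 4, 1), (9, 2, 1)]


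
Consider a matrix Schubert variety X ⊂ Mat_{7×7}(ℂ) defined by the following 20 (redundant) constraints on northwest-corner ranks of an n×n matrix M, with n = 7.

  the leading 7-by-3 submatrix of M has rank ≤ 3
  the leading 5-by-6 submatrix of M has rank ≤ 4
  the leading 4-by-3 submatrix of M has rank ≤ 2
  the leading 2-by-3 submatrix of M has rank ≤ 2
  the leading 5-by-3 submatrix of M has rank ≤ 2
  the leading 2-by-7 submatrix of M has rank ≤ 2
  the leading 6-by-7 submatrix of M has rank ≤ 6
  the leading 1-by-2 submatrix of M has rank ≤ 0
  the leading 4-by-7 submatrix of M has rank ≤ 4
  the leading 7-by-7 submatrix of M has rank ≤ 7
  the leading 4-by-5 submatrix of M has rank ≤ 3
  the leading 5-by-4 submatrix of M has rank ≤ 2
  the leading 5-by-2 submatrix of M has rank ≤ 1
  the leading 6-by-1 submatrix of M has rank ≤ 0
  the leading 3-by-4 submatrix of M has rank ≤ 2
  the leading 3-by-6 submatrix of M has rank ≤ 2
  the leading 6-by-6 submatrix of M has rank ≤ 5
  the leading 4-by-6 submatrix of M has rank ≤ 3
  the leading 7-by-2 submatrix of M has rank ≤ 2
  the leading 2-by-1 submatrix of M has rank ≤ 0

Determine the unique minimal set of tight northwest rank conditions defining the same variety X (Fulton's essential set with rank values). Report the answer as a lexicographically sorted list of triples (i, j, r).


The tightest implied rank at each (i,j), from the 20 conditions:

  row 1: 0 | 0 | 1 | 1 | 1 | 1 | 1
  row 2: 0 | 1 | 2 | 2 | 2 | 2 | 2
  row 3: 0 | 1 | 2 | 2 | 2 | 2 | 3
  row 4: 0 | 1 | 2 | 2 | 3 | 3 | 4
  row 5: 0 | 1 | 2 | 2 | 3 | 4 | 5
  row 6: 0 | 1 | 2 | 3 | 4 | 5 | 6
  row 7: 1 | 2 | 3 | 4 | 5 | 6 | 7

the unique w with this rank table is (3, 2, 7, 5, 6, 4, 1).

Rothe diagram D(w) (12 cells), 4 SE-corners (essential conditions):

[(1, 2, 0), (3, 6, 2), (5, 4, 2), (6, 1, 0)]


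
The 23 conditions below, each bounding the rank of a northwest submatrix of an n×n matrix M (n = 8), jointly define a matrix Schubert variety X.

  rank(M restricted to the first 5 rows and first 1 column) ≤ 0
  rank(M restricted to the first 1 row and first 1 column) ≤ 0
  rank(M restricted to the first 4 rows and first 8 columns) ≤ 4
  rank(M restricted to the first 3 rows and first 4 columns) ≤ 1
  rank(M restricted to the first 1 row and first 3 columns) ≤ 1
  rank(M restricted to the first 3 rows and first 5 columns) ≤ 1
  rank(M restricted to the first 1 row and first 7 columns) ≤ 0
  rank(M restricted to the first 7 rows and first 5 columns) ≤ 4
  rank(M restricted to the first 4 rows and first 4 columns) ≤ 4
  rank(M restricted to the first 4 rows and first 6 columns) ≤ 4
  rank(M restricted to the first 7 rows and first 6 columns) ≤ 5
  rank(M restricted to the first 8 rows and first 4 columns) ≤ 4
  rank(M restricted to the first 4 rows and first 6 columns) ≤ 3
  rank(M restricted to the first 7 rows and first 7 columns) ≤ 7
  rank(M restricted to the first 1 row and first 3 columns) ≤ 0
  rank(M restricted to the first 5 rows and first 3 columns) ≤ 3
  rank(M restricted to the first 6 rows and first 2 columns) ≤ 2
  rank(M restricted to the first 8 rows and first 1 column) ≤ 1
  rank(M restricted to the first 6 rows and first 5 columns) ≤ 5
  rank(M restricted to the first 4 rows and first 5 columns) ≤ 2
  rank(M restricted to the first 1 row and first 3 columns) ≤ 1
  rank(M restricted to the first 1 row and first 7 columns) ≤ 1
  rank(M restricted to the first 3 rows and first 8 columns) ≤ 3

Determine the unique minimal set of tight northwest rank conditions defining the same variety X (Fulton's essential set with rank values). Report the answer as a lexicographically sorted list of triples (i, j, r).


The tightest implied rank at each (i,j), from the 23 conditions:

  R[1]: 0 0 0 0 0 0 0 1
  R[2]: 0 1 1 1 1 1 1 2
  R[3]: 0 1 1 1 1 2 2 3
  R[4]: 0 1 2 2 2 3 3 4
  R[5]: 0 1 2 3 3 4 4 5
  R[6]: 1 2 3 4 4 5 5 6
  R[7]: 1 2 3 4 4 5 6 7
  R[8]: 1 2 3 4 5 6 7 8

the unique w with this rank table is (8, 2, 6, 3, 4, 1, 7, 5).

Fulton essential set (4 of the 15 Rothe cells):

[(1, 7, 0), (3, 5, 1), (5, 1, 0), (7, 5, 4)]


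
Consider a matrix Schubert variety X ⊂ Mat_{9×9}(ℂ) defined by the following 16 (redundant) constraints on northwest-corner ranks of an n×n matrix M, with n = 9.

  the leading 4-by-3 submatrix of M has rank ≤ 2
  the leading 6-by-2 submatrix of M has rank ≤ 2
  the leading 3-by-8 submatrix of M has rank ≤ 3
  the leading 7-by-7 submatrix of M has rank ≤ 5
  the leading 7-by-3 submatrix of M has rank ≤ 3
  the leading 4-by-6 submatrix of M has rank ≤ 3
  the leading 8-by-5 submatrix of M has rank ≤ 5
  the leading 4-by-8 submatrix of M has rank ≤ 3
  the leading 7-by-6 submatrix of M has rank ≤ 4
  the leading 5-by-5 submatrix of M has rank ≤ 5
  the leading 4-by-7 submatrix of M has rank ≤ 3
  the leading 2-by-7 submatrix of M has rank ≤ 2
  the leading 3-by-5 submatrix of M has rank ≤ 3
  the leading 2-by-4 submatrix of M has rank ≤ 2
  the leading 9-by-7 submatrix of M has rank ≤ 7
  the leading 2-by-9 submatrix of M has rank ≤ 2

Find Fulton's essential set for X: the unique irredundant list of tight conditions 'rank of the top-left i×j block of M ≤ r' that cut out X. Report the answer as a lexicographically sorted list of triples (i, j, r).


Computing R[i][j] = min implied NW-rank bound (n=9, 16 conditions):

  i=1: 1 | 1 | 1 | 1 | 1 | 1 | 1 | 1 | 1
  i=2: 1 | 2 | 2 | 2 | 2 | 2 | 2 | 2 | 2
  i=3: 1 | 2 | 2 | 3 | 3 | 3 | 3 | 3 | 3
  i=4: 1 | 2 | 2 | 3 | 3 | 3 | 3 | 3 | 4
  i=5: 1 | 2 | 3 | 4 | 4 | 4 | 4 | 4 | 5
  i=6: 1 | 2 | 3 | 4 | 4 | 4 | 5 | 5 | 6
  i=7: 1 | 2 | 3 | 4 | 4 | 4 | 5 | 6 | 7
  i=8: 1 | 2 | 3 | 4 | 5 | 5 | 6 | 7 | 8
  i=9: 1 | 2 | 3 | 4 | 5 | 6 | 7 | 8 | 9

the unique w with this rank table is (1, 2, 4, 9, 3, 7, 8, 5, 6).

Rothe diagram D(w) (10 cells), 3 SE-corners (essential conditions):

[(4, 3, 2), (4, 8, 3), (7, 6, 4)]


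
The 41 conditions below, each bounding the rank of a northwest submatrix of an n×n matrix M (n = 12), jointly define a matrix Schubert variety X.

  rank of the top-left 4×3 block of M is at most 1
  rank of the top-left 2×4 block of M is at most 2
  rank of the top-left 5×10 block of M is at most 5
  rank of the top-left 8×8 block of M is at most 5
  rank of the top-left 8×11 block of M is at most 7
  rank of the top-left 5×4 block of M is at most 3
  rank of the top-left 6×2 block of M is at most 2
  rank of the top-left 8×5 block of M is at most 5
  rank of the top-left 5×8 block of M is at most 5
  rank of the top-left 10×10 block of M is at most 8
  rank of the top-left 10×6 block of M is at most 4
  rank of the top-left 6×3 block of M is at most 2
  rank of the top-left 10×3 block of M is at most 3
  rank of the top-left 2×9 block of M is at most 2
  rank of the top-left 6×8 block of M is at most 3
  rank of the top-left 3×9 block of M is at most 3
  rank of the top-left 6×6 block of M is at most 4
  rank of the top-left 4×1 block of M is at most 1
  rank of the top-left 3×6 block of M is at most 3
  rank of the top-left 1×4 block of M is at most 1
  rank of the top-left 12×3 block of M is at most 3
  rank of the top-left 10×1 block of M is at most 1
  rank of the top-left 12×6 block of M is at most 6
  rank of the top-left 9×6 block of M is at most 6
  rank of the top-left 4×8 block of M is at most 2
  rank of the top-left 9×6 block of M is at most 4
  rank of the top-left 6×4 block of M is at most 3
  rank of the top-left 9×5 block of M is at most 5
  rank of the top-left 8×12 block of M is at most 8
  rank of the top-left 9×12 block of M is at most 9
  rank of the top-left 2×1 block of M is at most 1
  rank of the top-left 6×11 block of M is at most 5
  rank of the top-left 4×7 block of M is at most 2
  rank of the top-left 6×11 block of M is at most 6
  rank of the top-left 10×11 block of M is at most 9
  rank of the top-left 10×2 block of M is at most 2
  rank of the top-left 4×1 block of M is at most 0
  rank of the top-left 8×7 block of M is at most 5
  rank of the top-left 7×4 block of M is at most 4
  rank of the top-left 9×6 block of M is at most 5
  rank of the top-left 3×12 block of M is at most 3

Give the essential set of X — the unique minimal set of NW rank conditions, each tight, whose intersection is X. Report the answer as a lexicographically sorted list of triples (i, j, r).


Rank table r_w(12×12) implied by the 41 constraints:

  0 1 1 1 1 1 1 1 1 1 1 1
  0 1 1 2 2 2 2 2 2 2 2 2
  0 1 1 2 2 2 2 2 3 3 3 3
  0 1 1 2 2 2 2 2 3 4 4 4
  1 2 2 3 3 3 3 3 4 5 5 5
  1 2 2 3 3 3 3 3 4 5 5 6
  1 2 3 4 4 4 4 4 5 6 6 7
  1 2 3 4 4 4 5 5 6 7 7 8
  1 2 3 4 4 4 5 6 7 8 8 9
  1 2 3 4 4 4 5 6 7 8 9 10
  1 2 3 4 5 5 6 7 8 9 10 11
  1 2 3 4 5 6 7 8 9 10 11 12

hence w(1..12) = (2, 4, 9, 10, 1, 12, 3, 7, 8, 11, 5, 6).

ℓ(w)=27; the 7 essential cells (i,j,r):

[(4, 1, 0), (4, 3, 1), (4, 8, 2), (6, 3, 2), (6, 8, 3), (6, 11, 5), (10, 6, 4)]


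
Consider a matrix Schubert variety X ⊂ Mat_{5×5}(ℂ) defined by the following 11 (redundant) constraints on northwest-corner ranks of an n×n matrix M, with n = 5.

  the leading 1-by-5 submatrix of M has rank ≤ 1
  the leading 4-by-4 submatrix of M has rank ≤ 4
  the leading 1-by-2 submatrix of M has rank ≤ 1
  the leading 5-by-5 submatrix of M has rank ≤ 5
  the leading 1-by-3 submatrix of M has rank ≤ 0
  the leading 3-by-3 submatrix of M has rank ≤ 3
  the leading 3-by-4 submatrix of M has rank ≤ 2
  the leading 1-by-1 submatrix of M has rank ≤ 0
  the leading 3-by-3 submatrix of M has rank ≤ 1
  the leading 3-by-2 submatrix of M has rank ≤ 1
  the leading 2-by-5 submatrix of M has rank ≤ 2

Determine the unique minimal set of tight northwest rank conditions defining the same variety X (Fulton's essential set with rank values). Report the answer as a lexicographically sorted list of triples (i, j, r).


Reconstructing r_w from the 11 given conditions:

  i=1: 0 | 0 | 0 | 1 | 1
  i=2: 1 | 1 | 1 | 2 | 2
  i=3: 1 | 1 | 1 | 2 | 3
  i=4: 1 | 2 | 2 | 3 | 4
  i=5: 1 | 2 | 3 | 4 | 5

the unique w with this rank table is (4, 1, 5, 2, 3).

Fulton essential set (2 of the 5 Rothe cells):

[(1, 3, 0), (3, 3, 1)]


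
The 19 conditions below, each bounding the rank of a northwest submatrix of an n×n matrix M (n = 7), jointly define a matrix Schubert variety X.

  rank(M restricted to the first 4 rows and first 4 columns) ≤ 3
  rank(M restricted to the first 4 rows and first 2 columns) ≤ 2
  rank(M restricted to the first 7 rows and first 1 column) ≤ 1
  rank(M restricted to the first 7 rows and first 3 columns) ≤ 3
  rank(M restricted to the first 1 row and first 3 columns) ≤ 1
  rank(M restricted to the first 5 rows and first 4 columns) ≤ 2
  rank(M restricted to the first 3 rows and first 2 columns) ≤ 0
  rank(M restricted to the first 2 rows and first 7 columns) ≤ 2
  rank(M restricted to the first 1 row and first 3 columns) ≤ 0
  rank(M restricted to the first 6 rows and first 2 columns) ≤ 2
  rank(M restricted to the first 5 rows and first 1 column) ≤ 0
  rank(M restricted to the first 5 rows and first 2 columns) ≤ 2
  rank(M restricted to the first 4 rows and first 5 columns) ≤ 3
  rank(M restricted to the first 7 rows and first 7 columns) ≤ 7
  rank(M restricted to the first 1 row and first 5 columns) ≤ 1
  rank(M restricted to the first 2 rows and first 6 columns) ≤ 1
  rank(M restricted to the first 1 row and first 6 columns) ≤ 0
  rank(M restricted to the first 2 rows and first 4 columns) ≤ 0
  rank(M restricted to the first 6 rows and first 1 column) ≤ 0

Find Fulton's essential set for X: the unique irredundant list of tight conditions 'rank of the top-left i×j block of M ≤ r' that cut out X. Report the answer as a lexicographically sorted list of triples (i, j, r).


Propagating the 19 rank bounds to every northwest block:

  row 1: 0, 0, 0, 0, 0, 0, 1
  row 2: 0, 0, 0, 0, 1, 1, 2
  row 3: 0, 0, 1, 1, 2, 2, 3
  row 4: 0, 1, 2, 2, 3, 3, 4
  row 5: 0, 1, 2, 2, 3, 4, 5
  row 6: 0, 1, 2, 3, 4, 5, 6
  row 7: 1, 2, 3, 4, 5, 6, 7

the unique w with this rank table is (7, 5, 3, 2, 6, 4, 1).

Rothe diagram D(w) (16 cells), 5 SE-corners (essential conditions):

[(1, 6, 0), (2, 4, 0), (3, 2, 0), (5, 4, 2), (6, 1, 0)]


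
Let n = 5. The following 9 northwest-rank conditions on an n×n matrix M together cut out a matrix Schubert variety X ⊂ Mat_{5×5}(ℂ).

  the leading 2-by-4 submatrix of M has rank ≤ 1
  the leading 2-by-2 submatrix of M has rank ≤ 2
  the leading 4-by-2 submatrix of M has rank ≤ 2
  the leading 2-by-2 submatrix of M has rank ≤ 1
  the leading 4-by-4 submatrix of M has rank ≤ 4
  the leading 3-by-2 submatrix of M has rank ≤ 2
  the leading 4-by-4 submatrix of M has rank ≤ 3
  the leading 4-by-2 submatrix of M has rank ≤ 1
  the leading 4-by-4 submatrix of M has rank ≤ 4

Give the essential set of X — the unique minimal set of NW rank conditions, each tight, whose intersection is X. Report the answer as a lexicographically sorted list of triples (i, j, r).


The tightest implied rank at each (i,j), from the 9 conditions:

  1  1  1  1  1
  1  1  1  1  2
  1  1  2  2  3
  1  1  2  3  4
  1  2  3  4  5

reading off 1-entries of Δ²R: w = (1, 5, 3, 4, 2).

D(w) has 5 cells with 2 SE-corners; essential set:

[(2, 4, 1), (4, 2, 1)]


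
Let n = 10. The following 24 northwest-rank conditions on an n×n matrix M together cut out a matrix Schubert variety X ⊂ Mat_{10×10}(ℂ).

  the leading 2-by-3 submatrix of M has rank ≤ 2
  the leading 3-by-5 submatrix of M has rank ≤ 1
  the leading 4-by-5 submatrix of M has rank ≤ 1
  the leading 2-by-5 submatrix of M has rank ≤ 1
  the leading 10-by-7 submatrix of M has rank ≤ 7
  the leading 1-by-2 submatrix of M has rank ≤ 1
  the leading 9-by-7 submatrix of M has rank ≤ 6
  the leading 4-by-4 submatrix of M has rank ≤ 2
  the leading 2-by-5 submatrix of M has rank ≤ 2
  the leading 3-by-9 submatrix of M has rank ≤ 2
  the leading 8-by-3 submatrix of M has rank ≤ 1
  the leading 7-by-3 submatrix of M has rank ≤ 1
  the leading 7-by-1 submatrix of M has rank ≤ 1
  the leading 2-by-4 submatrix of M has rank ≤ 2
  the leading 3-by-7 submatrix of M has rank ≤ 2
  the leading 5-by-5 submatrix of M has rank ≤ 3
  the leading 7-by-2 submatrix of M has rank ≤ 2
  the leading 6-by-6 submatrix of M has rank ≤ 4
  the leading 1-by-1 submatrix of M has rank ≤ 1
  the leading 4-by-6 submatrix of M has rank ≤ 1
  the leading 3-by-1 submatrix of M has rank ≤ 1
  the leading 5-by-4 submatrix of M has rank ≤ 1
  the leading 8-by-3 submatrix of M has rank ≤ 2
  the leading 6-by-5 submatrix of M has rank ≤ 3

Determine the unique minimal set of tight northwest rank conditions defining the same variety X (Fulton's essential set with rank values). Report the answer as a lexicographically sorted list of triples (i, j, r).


Computing R[i][j] = min implied NW-rank bound (n=10, 24 conditions):

  row 1: 1 1 1 1 1 1 1 1 1 1
  row 2: 1 1 1 1 1 1 2 2 2 2
  row 3: 1 1 1 1 1 1 2 2 2 3
  row 4: 1 1 1 1 1 1 2 3 3 4
  row 5: 1 1 1 1 2 2 3 4 4 5
  row 6: 1 1 1 2 3 3 4 5 5 6
  row 7: 1 1 1 2 3 4 5 6 6 7
  row 8: 1 1 1 2 3 4 5 6 7 8
  row 9: 1 2 2 3 4 5 6 7 8 9
  row 10: 1 2 3 4 5 6 7 8 9 10

giving w = (1, 7, 10, 8, 5, 4, 6, 9, 2, 3) via Δ²R.

Rothe diagram D(w) (26 cells), 4 SE-corners (essential conditions):

[(3, 9, 2), (4, 6, 1), (5, 4, 1), (8, 3, 1)]


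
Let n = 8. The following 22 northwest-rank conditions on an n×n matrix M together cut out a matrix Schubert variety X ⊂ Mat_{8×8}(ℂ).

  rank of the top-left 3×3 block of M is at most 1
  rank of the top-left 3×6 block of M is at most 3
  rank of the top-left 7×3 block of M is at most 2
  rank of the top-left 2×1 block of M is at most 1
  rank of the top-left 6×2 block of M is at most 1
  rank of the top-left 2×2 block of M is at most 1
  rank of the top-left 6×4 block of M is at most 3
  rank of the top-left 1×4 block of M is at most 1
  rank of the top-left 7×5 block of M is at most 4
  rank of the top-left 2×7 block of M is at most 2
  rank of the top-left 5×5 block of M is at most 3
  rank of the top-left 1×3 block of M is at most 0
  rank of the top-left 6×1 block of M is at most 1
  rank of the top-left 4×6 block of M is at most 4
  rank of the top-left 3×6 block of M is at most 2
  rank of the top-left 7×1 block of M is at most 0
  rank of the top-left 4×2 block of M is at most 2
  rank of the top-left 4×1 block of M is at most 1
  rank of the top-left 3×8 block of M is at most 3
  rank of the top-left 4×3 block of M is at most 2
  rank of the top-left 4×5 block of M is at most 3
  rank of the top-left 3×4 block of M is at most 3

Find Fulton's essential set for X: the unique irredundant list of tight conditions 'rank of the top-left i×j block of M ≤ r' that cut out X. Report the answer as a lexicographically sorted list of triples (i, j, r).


Reconstructing r_w from the 22 given conditions:

  i=1: 0  0  0  1  1  1  1  1
  i=2: 0  1  1  2  2  2  2  2
  i=3: 0  1  1  2  2  2  3  3
  i=4: 0  1  2  3  3  3  4  4
  i=5: 0  1  2  3  3  4  5  5
  i=6: 0  1  2  3  4  5  6  6
  i=7: 0  1  2  3  4  5  6  7
  i=8: 1  2  3  4  5  6  7  8

hence w(1..8) = (4, 2, 7, 3, 6, 5, 8, 1).

D(w) has 13 cells with 5 SE-corners; essential set:

[(1, 3, 0), (3, 3, 1), (3, 6, 2), (5, 5, 3), (7, 1, 0)]


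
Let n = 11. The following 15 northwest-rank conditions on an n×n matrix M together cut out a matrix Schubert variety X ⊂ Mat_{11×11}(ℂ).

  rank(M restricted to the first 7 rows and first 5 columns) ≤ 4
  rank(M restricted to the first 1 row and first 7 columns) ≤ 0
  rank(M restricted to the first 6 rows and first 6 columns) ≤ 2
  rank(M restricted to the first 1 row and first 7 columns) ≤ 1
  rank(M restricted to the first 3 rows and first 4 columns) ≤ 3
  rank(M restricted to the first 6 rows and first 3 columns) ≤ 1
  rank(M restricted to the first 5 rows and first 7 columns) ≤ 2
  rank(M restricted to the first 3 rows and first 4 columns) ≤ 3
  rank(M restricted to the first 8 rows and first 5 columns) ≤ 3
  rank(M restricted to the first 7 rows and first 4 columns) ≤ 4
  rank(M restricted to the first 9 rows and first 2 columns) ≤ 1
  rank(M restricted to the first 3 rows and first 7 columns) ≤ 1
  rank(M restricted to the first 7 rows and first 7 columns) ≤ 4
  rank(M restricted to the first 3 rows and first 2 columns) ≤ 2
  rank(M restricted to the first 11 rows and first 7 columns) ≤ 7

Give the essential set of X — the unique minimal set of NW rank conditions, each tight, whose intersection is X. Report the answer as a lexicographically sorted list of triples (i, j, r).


Recovering R(i,j) via the rank-extension bound from the 15 conditions:

  R[1]: 0, 0, 0, 0, 0, 0, 0, 1, 1, 1, 1
  R[2]: 1, 1, 1, 1, 1, 1, 1, 2, 2, 2, 2
  R[3]: 1, 1, 1, 1, 1, 1, 1, 2, 3, 3, 3
  R[4]: 1, 1, 1, 2, 2, 2, 2, 3, 4, 4, 4
  R[5]: 1, 1, 1, 2, 2, 2, 2, 3, 4, 5, 5
  R[6]: 1, 1, 1, 2, 2, 2, 3, 4, 5, 6, 6
  R[7]: 1, 1, 2, 3, 3, 3, 4, 5, 6, 7, 7
  R[8]: 1, 1, 2, 3, 3, 4, 5, 6, 7, 8, 8
  R[9]: 1, 1, 2, 3, 4, 5, 6, 7, 8, 9, 9
  R[10]: 1, 2, 3, 4, 5, 6, 7, 8, 9, 10, 10
  R[11]: 1, 2, 3, 4, 5, 6, 7, 8, 9, 10, 11

reading off 1-entries of Δ²R: w = (8, 1, 9, 4, 10, 7, 3, 6, 5, 2, 11).

Fulton essential set (7 of the 28 Rothe cells):

[(1, 7, 0), (3, 7, 1), (5, 7, 2), (6, 3, 1), (6, 6, 2), (8, 5, 3), (9, 2, 1)]


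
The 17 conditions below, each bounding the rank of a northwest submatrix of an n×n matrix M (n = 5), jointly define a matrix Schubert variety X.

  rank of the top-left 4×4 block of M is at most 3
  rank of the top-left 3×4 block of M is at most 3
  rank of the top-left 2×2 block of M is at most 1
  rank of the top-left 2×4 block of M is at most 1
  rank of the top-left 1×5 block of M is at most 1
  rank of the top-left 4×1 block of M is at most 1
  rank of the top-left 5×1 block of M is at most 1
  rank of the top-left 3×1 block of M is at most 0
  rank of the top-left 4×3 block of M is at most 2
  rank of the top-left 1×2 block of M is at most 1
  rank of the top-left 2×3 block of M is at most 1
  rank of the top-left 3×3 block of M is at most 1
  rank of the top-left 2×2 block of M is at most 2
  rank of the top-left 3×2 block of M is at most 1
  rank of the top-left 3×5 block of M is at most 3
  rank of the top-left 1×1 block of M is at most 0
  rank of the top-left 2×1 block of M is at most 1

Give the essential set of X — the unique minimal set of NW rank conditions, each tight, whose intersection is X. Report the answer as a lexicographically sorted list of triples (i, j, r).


Propagating the 17 rank bounds to every northwest block:

  row 1: 0 1 1 1 1
  row 2: 0 1 1 1 2
  row 3: 0 1 1 2 3
  row 4: 1 2 2 3 4
  row 5: 1 2 3 4 5

so w = (2, 5, 4, 1, 3).

ℓ(w)=6; the 3 essential cells (i,j,r):

[(2, 4, 1), (3, 1, 0), (3, 3, 1)]


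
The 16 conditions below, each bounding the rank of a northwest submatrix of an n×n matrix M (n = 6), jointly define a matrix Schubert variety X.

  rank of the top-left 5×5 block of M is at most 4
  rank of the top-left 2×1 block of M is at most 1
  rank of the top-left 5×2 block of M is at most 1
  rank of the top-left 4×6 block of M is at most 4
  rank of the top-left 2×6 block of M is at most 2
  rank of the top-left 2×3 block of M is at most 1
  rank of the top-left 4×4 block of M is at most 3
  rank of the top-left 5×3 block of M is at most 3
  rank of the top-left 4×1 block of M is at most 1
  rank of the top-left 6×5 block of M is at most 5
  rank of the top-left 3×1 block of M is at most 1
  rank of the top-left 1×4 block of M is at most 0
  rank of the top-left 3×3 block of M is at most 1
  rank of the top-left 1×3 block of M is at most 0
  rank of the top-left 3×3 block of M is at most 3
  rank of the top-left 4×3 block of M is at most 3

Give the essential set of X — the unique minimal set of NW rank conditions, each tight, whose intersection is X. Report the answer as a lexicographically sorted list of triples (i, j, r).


Recovering R(i,j) via the rank-extension bound from the 16 conditions:

  0 0 0 0 1 1
  1 1 1 1 2 2
  1 1 1 2 3 3
  1 1 2 3 4 4
  1 1 2 3 4 5
  1 2 3 4 5 6

the unique w with this rank table is (5, 1, 4, 3, 6, 2).

D(w) has 8 cells with 3 SE-corners; essential set:

[(1, 4, 0), (3, 3, 1), (5, 2, 1)]


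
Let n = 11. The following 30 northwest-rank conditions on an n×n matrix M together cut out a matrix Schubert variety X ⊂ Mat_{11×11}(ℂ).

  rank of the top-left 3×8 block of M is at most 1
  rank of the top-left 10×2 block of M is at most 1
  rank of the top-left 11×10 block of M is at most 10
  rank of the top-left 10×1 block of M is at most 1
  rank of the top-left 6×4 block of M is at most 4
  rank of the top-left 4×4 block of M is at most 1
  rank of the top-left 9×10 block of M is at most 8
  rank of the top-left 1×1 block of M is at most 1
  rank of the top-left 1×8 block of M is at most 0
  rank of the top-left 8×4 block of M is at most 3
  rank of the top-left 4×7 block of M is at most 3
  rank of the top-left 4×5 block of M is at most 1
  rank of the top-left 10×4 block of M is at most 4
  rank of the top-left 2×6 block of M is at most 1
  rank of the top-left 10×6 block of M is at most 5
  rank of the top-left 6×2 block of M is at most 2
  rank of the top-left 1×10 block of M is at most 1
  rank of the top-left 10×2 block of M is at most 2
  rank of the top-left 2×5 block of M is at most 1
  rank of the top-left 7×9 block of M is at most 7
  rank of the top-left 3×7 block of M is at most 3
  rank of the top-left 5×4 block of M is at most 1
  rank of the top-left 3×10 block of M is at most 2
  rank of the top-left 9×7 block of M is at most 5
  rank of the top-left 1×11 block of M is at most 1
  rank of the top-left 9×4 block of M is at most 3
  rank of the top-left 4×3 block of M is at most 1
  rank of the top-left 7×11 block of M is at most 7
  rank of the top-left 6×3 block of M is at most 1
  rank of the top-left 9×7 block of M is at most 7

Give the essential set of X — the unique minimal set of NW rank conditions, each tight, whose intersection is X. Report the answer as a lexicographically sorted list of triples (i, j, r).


The tightest implied rank at each (i,j), from the 30 conditions:

  0 0 0 0 0 0 0 0 1 1 1
  1 1 1 1 1 1 1 1 2 2 2
  1 1 1 1 1 1 1 1 2 2 3
  1 1 1 1 1 2 2 2 3 3 4
  1 1 1 1 2 3 3 3 4 4 5
  1 1 1 2 3 4 4 4 5 5 6
  1 1 2 3 4 5 5 5 6 6 7
  1 1 2 3 4 5 5 6 7 7 8
  1 1 2 3 4 5 5 6 7 8 9
  1 1 2 3 4 5 6 7 8 9 10
  1 2 3 4 5 6 7 8 9 10 11

reading off 1-entries of Δ²R: w = (9, 1, 11, 6, 5, 4, 3, 8, 10, 7, 2).

8 SE-corners of the 31-cell Rothe diagram give Ess(w):

[(1, 8, 0), (3, 8, 1), (3, 10, 2), (4, 5, 1), (5, 4, 1), (6, 3, 1), (9, 7, 5), (10, 2, 1)]


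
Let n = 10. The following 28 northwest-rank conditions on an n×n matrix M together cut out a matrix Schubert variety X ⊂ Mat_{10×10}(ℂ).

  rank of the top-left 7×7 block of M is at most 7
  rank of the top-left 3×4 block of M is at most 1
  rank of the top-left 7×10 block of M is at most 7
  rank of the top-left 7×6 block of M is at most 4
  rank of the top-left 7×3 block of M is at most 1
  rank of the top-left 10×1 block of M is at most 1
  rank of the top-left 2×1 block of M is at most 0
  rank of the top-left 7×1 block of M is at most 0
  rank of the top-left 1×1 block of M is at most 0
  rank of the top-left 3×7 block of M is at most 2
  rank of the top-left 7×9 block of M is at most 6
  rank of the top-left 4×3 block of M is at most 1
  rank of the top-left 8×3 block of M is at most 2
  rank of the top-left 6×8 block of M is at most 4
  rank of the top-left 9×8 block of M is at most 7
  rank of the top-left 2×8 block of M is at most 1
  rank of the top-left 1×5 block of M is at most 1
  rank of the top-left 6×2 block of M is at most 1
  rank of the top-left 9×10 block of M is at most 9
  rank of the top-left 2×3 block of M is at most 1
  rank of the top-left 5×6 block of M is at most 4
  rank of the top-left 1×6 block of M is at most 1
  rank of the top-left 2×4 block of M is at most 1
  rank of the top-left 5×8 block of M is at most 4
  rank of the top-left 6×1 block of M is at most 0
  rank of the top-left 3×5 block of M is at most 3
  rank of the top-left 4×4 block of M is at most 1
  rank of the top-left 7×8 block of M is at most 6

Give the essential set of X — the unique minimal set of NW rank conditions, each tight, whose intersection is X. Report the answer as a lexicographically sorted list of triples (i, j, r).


The tightest implied rank at each (i,j), from the 28 conditions:

  row 1: 0  1  1  1  1  1  1  1  1  1
  row 2: 0  1  1  1  1  1  1  1  2  2
  row 3: 0  1  1  1  2  2  2  2  3  3
  row 4: 0  1  1  1  2  3  3  3  4  4
  row 5: 0  1  1  2  3  4  4  4  5  5
  row 6: 0  1  1  2  3  4  4  4  5  6
  row 7: 0  1  1  2  3  4  5  5  6  7
  row 8: 1  2  2  3  4  5  6  6  7  8
  row 9: 1  2  3  4  5  6  7  7  8  9
  row 10: 1  2  3  4  5  6  7  8  9  10

reading off 1-entries of Δ²R: w = (2, 9, 5, 6, 4, 10, 7, 1, 3, 8).

Fulton essential set (5 of the 22 Rothe cells):

[(2, 8, 1), (4, 4, 1), (6, 8, 4), (7, 1, 0), (7, 3, 1)]


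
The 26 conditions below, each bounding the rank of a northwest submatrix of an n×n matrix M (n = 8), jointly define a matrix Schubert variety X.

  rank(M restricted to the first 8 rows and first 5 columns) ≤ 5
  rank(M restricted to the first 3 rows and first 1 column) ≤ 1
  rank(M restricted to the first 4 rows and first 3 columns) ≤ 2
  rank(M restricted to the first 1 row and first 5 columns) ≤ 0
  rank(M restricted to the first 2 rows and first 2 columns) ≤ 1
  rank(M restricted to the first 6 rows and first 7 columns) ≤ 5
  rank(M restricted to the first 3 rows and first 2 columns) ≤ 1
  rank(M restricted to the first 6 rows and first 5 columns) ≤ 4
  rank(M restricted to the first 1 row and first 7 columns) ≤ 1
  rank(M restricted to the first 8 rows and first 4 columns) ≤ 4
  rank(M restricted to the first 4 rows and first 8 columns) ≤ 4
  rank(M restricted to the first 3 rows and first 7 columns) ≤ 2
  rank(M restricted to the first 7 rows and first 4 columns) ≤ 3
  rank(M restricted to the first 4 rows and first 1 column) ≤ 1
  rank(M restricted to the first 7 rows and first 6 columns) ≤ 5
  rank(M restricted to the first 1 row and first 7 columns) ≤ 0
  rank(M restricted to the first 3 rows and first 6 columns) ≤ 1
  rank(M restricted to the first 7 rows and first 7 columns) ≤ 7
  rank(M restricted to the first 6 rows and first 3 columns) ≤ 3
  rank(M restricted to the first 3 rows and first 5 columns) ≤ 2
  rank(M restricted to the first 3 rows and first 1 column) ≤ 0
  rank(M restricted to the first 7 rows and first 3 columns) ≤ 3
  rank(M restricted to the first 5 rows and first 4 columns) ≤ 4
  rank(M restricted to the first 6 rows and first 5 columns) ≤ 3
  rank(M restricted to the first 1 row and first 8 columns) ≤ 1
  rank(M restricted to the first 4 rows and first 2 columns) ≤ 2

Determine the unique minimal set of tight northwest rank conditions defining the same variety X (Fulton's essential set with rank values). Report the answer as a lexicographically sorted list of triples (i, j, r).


The tightest implied rank at each (i,j), from the 26 conditions:

  i=1: 0, 0, 0, 0, 0, 0, 0, 1
  i=2: 0, 1, 1, 1, 1, 1, 1, 2
  i=3: 0, 1, 1, 1, 1, 1, 2, 3
  i=4: 1, 2, 2, 2, 2, 2, 3, 4
  i=5: 1, 2, 3, 3, 3, 3, 4, 5
  i=6: 1, 2, 3, 3, 3, 4, 5, 6
  i=7: 1, 2, 3, 3, 4, 5, 6, 7
  i=8: 1, 2, 3, 4, 5, 6, 7, 8

so w = (8, 2, 7, 1, 3, 6, 5, 4).

Rothe diagram D(w) (16 cells), 5 SE-corners (essential conditions):

[(1, 7, 0), (3, 1, 0), (3, 6, 1), (6, 5, 3), (7, 4, 3)]


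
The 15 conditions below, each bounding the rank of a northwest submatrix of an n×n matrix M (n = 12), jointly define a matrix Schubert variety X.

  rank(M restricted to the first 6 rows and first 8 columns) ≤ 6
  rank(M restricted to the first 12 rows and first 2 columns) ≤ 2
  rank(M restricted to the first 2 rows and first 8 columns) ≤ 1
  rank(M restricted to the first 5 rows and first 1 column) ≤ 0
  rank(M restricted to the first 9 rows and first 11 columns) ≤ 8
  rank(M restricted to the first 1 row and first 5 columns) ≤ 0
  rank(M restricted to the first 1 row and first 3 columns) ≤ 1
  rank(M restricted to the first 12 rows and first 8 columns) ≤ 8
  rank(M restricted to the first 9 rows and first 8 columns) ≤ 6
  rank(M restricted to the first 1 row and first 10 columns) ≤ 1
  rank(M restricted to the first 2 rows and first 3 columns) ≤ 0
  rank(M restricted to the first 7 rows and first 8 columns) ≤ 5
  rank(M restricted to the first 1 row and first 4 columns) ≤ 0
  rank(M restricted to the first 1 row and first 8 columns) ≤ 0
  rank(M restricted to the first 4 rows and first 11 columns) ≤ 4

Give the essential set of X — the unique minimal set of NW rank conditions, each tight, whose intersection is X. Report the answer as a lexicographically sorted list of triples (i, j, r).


The tightest implied rank at each (i,j), from the 15 conditions:

  row 1: 0  0  0  0  0  0  0  0  1  1  1  1
  row 2: 0  0  0  1  1  1  1  1  2  2  2  2
  row 3: 0  1  1  2  2  2  2  2  3  3  3  3
  row 4: 0  1  2  3  3  3  3  3  4  4  4  4
  row 5: 0  1  2  3  4  4  4  4  5  5  5  5
  row 6: 1  2  3  4  5  5  5  5  6  6  6  6
  row 7: 1  2  3  4  5  5  5  5  6  7  7  7
  row 8: 1  2  3  4  5  6  6  6  7  8  8  8
  row 9: 1  2  3  4  5  6  6  6  7  8  8  9
  row 10: 1  2  3  4  5  6  7  7  8  9  9  10
  row 11: 1  2  3  4  5  6  7  8  9  10  10  11
  row 12: 1  2  3  4  5  6  7  8  9  10  11  12

giving w = (9, 4, 2, 3, 5, 1, 10, 6, 12, 7, 8, 11) via Δ²R.

ℓ(w)=20; the 6 essential cells (i,j,r):

[(1, 8, 0), (2, 3, 0), (5, 1, 0), (7, 8, 5), (9, 8, 6), (9, 11, 8)]
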